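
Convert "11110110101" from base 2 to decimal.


Input: "11110110101" in base 2
Positional expansion:
  Digit '1' (value 1) x 2^10 = 1024
  Digit '1' (value 1) x 2^9 = 512
  Digit '1' (value 1) x 2^8 = 256
  Digit '1' (value 1) x 2^7 = 128
  Digit '0' (value 0) x 2^6 = 0
  Digit '1' (value 1) x 2^5 = 32
  Digit '1' (value 1) x 2^4 = 16
  Digit '0' (value 0) x 2^3 = 0
  Digit '1' (value 1) x 2^2 = 4
  Digit '0' (value 0) x 2^1 = 0
  Digit '1' (value 1) x 2^0 = 1
Sum = 1973

1973


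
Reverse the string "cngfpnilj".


Input: cngfpnilj
Reading characters right to left:
  Position 8: 'j'
  Position 7: 'l'
  Position 6: 'i'
  Position 5: 'n'
  Position 4: 'p'
  Position 3: 'f'
  Position 2: 'g'
  Position 1: 'n'
  Position 0: 'c'
Reversed: jlinpfgnc

jlinpfgnc


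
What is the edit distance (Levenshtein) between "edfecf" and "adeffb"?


Computing edit distance: "edfecf" -> "adeffb"
DP table:
           a    d    e    f    f    b
      0    1    2    3    4    5    6
  e   1    1    2    2    3    4    5
  d   2    2    1    2    3    4    5
  f   3    3    2    2    2    3    4
  e   4    4    3    2    3    3    4
  c   5    5    4    3    3    4    4
  f   6    6    5    4    3    3    4
Edit distance = dp[6][6] = 4

4


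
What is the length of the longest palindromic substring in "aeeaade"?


Input: "aeeaade"
Checking substrings for palindromes:
  [0:4] "aeea" (len 4) => palindrome
  [1:3] "ee" (len 2) => palindrome
  [3:5] "aa" (len 2) => palindrome
Longest palindromic substring: "aeea" with length 4

4


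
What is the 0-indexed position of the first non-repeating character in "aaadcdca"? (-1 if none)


Input: aaadcdca
Character frequencies:
  'a': 4
  'c': 2
  'd': 2
Scanning left to right for freq == 1:
  Position 0 ('a'): freq=4, skip
  Position 1 ('a'): freq=4, skip
  Position 2 ('a'): freq=4, skip
  Position 3 ('d'): freq=2, skip
  Position 4 ('c'): freq=2, skip
  Position 5 ('d'): freq=2, skip
  Position 6 ('c'): freq=2, skip
  Position 7 ('a'): freq=4, skip
  No unique character found => answer = -1

-1


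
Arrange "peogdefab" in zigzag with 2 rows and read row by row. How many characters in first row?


Zigzag "peogdefab" into 2 rows:
Placing characters:
  'p' => row 0
  'e' => row 1
  'o' => row 0
  'g' => row 1
  'd' => row 0
  'e' => row 1
  'f' => row 0
  'a' => row 1
  'b' => row 0
Rows:
  Row 0: "podfb"
  Row 1: "egea"
First row length: 5

5


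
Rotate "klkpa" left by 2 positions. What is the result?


Input: "klkpa", rotate left by 2
First 2 characters: "kl"
Remaining characters: "kpa"
Concatenate remaining + first: "kpa" + "kl" = "kpakl"

kpakl


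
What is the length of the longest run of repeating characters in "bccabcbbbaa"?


Input: "bccabcbbbaa"
Scanning for longest run:
  Position 1 ('c'): new char, reset run to 1
  Position 2 ('c'): continues run of 'c', length=2
  Position 3 ('a'): new char, reset run to 1
  Position 4 ('b'): new char, reset run to 1
  Position 5 ('c'): new char, reset run to 1
  Position 6 ('b'): new char, reset run to 1
  Position 7 ('b'): continues run of 'b', length=2
  Position 8 ('b'): continues run of 'b', length=3
  Position 9 ('a'): new char, reset run to 1
  Position 10 ('a'): continues run of 'a', length=2
Longest run: 'b' with length 3

3


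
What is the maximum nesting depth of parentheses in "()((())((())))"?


Input: "()((())((())))"
Tracking depth:
  Position 0 '(': depth becomes 1
  Position 1 ')': depth becomes 0
  Position 2 '(': depth becomes 1
  Position 3 '(': depth becomes 2
  Position 4 '(': depth becomes 3
  Position 5 ')': depth becomes 2
  Position 6 ')': depth becomes 1
  Position 7 '(': depth becomes 2
  Position 8 '(': depth becomes 3
  Position 9 '(': depth becomes 4
  Position 10 ')': depth becomes 3
  Position 11 ')': depth becomes 2
  Position 12 ')': depth becomes 1
  Position 13 ')': depth becomes 0
Maximum depth reached: 4

4


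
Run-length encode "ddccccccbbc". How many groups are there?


Input: ddccccccbbc
Scanning for consecutive runs:
  Group 1: 'd' x 2 (positions 0-1)
  Group 2: 'c' x 6 (positions 2-7)
  Group 3: 'b' x 2 (positions 8-9)
  Group 4: 'c' x 1 (positions 10-10)
Total groups: 4

4


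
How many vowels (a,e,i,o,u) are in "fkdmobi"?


Input: fkdmobi
Checking each character:
  'f' at position 0: consonant
  'k' at position 1: consonant
  'd' at position 2: consonant
  'm' at position 3: consonant
  'o' at position 4: vowel (running total: 1)
  'b' at position 5: consonant
  'i' at position 6: vowel (running total: 2)
Total vowels: 2

2


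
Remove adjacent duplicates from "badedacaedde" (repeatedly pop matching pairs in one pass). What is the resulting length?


Input: badedacaedde
Stack-based adjacent duplicate removal:
  Read 'b': push. Stack: b
  Read 'a': push. Stack: ba
  Read 'd': push. Stack: bad
  Read 'e': push. Stack: bade
  Read 'd': push. Stack: baded
  Read 'a': push. Stack: badeda
  Read 'c': push. Stack: badedac
  Read 'a': push. Stack: badedaca
  Read 'e': push. Stack: badedacae
  Read 'd': push. Stack: badedacaed
  Read 'd': matches stack top 'd' => pop. Stack: badedacae
  Read 'e': matches stack top 'e' => pop. Stack: badedaca
Final stack: "badedaca" (length 8)

8


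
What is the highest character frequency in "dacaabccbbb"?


Input: dacaabccbbb
Character counts:
  'a': 3
  'b': 4
  'c': 3
  'd': 1
Maximum frequency: 4

4


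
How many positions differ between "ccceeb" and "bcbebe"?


Comparing "ccceeb" and "bcbebe" position by position:
  Position 0: 'c' vs 'b' => DIFFER
  Position 1: 'c' vs 'c' => same
  Position 2: 'c' vs 'b' => DIFFER
  Position 3: 'e' vs 'e' => same
  Position 4: 'e' vs 'b' => DIFFER
  Position 5: 'b' vs 'e' => DIFFER
Positions that differ: 4

4


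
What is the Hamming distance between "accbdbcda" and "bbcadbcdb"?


Comparing "accbdbcda" and "bbcadbcdb" position by position:
  Position 0: 'a' vs 'b' => differ
  Position 1: 'c' vs 'b' => differ
  Position 2: 'c' vs 'c' => same
  Position 3: 'b' vs 'a' => differ
  Position 4: 'd' vs 'd' => same
  Position 5: 'b' vs 'b' => same
  Position 6: 'c' vs 'c' => same
  Position 7: 'd' vs 'd' => same
  Position 8: 'a' vs 'b' => differ
Total differences (Hamming distance): 4

4


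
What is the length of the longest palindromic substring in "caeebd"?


Input: "caeebd"
Checking substrings for palindromes:
  [2:4] "ee" (len 2) => palindrome
Longest palindromic substring: "ee" with length 2

2


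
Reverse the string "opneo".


Input: opneo
Reading characters right to left:
  Position 4: 'o'
  Position 3: 'e'
  Position 2: 'n'
  Position 1: 'p'
  Position 0: 'o'
Reversed: oenpo

oenpo


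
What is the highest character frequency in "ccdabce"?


Input: ccdabce
Character counts:
  'a': 1
  'b': 1
  'c': 3
  'd': 1
  'e': 1
Maximum frequency: 3

3


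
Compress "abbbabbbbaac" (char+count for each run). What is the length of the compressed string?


Input: abbbabbbbaac
Runs:
  'a' x 1 => "a1"
  'b' x 3 => "b3"
  'a' x 1 => "a1"
  'b' x 4 => "b4"
  'a' x 2 => "a2"
  'c' x 1 => "c1"
Compressed: "a1b3a1b4a2c1"
Compressed length: 12

12


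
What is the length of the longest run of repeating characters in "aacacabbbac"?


Input: "aacacabbbac"
Scanning for longest run:
  Position 1 ('a'): continues run of 'a', length=2
  Position 2 ('c'): new char, reset run to 1
  Position 3 ('a'): new char, reset run to 1
  Position 4 ('c'): new char, reset run to 1
  Position 5 ('a'): new char, reset run to 1
  Position 6 ('b'): new char, reset run to 1
  Position 7 ('b'): continues run of 'b', length=2
  Position 8 ('b'): continues run of 'b', length=3
  Position 9 ('a'): new char, reset run to 1
  Position 10 ('c'): new char, reset run to 1
Longest run: 'b' with length 3

3


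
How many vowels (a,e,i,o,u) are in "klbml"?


Input: klbml
Checking each character:
  'k' at position 0: consonant
  'l' at position 1: consonant
  'b' at position 2: consonant
  'm' at position 3: consonant
  'l' at position 4: consonant
Total vowels: 0

0


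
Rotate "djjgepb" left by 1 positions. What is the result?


Input: "djjgepb", rotate left by 1
First 1 characters: "d"
Remaining characters: "jjgepb"
Concatenate remaining + first: "jjgepb" + "d" = "jjgepbd"

jjgepbd


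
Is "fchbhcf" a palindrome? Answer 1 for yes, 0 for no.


Input: fchbhcf
Reversed: fchbhcf
  Compare pos 0 ('f') with pos 6 ('f'): match
  Compare pos 1 ('c') with pos 5 ('c'): match
  Compare pos 2 ('h') with pos 4 ('h'): match
Result: palindrome

1


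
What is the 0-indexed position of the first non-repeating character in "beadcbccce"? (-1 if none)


Input: beadcbccce
Character frequencies:
  'a': 1
  'b': 2
  'c': 4
  'd': 1
  'e': 2
Scanning left to right for freq == 1:
  Position 0 ('b'): freq=2, skip
  Position 1 ('e'): freq=2, skip
  Position 2 ('a'): unique! => answer = 2

2


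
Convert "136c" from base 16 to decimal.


Input: "136c" in base 16
Positional expansion:
  Digit '1' (value 1) x 16^3 = 4096
  Digit '3' (value 3) x 16^2 = 768
  Digit '6' (value 6) x 16^1 = 96
  Digit 'c' (value 12) x 16^0 = 12
Sum = 4972

4972


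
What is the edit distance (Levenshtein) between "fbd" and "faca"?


Computing edit distance: "fbd" -> "faca"
DP table:
           f    a    c    a
      0    1    2    3    4
  f   1    0    1    2    3
  b   2    1    1    2    3
  d   3    2    2    2    3
Edit distance = dp[3][4] = 3

3


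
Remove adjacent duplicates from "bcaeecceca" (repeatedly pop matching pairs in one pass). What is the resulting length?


Input: bcaeecceca
Stack-based adjacent duplicate removal:
  Read 'b': push. Stack: b
  Read 'c': push. Stack: bc
  Read 'a': push. Stack: bca
  Read 'e': push. Stack: bcae
  Read 'e': matches stack top 'e' => pop. Stack: bca
  Read 'c': push. Stack: bcac
  Read 'c': matches stack top 'c' => pop. Stack: bca
  Read 'e': push. Stack: bcae
  Read 'c': push. Stack: bcaec
  Read 'a': push. Stack: bcaeca
Final stack: "bcaeca" (length 6)

6


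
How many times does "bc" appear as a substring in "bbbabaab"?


Searching for "bc" in "bbbabaab"
Scanning each position:
  Position 0: "bb" => no
  Position 1: "bb" => no
  Position 2: "ba" => no
  Position 3: "ab" => no
  Position 4: "ba" => no
  Position 5: "aa" => no
  Position 6: "ab" => no
Total occurrences: 0

0


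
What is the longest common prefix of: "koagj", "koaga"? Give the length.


Words: koagj, koaga
  Position 0: all 'k' => match
  Position 1: all 'o' => match
  Position 2: all 'a' => match
  Position 3: all 'g' => match
  Position 4: ('j', 'a') => mismatch, stop
LCP = "koag" (length 4)

4


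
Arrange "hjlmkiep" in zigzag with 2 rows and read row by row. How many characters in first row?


Zigzag "hjlmkiep" into 2 rows:
Placing characters:
  'h' => row 0
  'j' => row 1
  'l' => row 0
  'm' => row 1
  'k' => row 0
  'i' => row 1
  'e' => row 0
  'p' => row 1
Rows:
  Row 0: "hlke"
  Row 1: "jmip"
First row length: 4

4


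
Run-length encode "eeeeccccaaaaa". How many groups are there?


Input: eeeeccccaaaaa
Scanning for consecutive runs:
  Group 1: 'e' x 4 (positions 0-3)
  Group 2: 'c' x 4 (positions 4-7)
  Group 3: 'a' x 5 (positions 8-12)
Total groups: 3

3


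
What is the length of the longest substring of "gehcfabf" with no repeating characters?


Input: "gehcfabf"
Sliding window (track last position of each char):
  Position 0 ('g'): window [0,0] length 1 -- new best
  Position 1 ('e'): window [0,1] length 2 -- new best
  Position 2 ('h'): window [0,2] length 3 -- new best
  Position 3 ('c'): window [0,3] length 4 -- new best
  Position 4 ('f'): window [0,4] length 5 -- new best
  Position 5 ('a'): window [0,5] length 6 -- new best
  Position 6 ('b'): window [0,6] length 7 -- new best
  Position 7 ('f'): repeat (last at 4), move window start to 5
  Position 7 ('f'): window [5,7] length 3
Longest substring with no repeats: "gehcfab" with length 7

7


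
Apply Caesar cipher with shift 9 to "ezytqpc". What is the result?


Caesar cipher: shift "ezytqpc" by 9
  'e' (pos 4) + 9 = pos 13 = 'n'
  'z' (pos 25) + 9 = pos 8 = 'i'
  'y' (pos 24) + 9 = pos 7 = 'h'
  't' (pos 19) + 9 = pos 2 = 'c'
  'q' (pos 16) + 9 = pos 25 = 'z'
  'p' (pos 15) + 9 = pos 24 = 'y'
  'c' (pos 2) + 9 = pos 11 = 'l'
Result: nihczyl

nihczyl


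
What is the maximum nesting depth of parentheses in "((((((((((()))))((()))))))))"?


Input: "((((((((((()))))((()))))))))"
Tracking depth:
  Position 0 '(': depth becomes 1
  Position 1 '(': depth becomes 2
  Position 2 '(': depth becomes 3
  Position 3 '(': depth becomes 4
  Position 4 '(': depth becomes 5
  Position 5 '(': depth becomes 6
  Position 6 '(': depth becomes 7
  Position 7 '(': depth becomes 8
  Position 8 '(': depth becomes 9
  Position 9 '(': depth becomes 10
  Position 10 '(': depth becomes 11
  Position 11 ')': depth becomes 10
  Position 12 ')': depth becomes 9
  Position 13 ')': depth becomes 8
  Position 14 ')': depth becomes 7
  Position 15 ')': depth becomes 6
  Position 16 '(': depth becomes 7
  Position 17 '(': depth becomes 8
  Position 18 '(': depth becomes 9
  Position 19 ')': depth becomes 8
  Position 20 ')': depth becomes 7
  Position 21 ')': depth becomes 6
  Position 22 ')': depth becomes 5
  Position 23 ')': depth becomes 4
  Position 24 ')': depth becomes 3
  Position 25 ')': depth becomes 2
  Position 26 ')': depth becomes 1
  Position 27 ')': depth becomes 0
Maximum depth reached: 11

11


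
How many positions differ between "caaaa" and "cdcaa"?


Comparing "caaaa" and "cdcaa" position by position:
  Position 0: 'c' vs 'c' => same
  Position 1: 'a' vs 'd' => DIFFER
  Position 2: 'a' vs 'c' => DIFFER
  Position 3: 'a' vs 'a' => same
  Position 4: 'a' vs 'a' => same
Positions that differ: 2

2


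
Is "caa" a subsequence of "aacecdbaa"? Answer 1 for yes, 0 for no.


Check if "caa" is a subsequence of "aacecdbaa"
Greedy scan:
  Position 0 ('a'): no match needed
  Position 1 ('a'): no match needed
  Position 2 ('c'): matches sub[0] = 'c'
  Position 3 ('e'): no match needed
  Position 4 ('c'): no match needed
  Position 5 ('d'): no match needed
  Position 6 ('b'): no match needed
  Position 7 ('a'): matches sub[1] = 'a'
  Position 8 ('a'): matches sub[2] = 'a'
All 3 characters matched => is a subsequence

1


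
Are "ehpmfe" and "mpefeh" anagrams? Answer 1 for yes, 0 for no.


Strings: "ehpmfe", "mpefeh"
Sorted first:  eefhmp
Sorted second: eefhmp
Sorted forms match => anagrams

1


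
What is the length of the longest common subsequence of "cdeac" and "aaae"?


LCS of "cdeac" and "aaae"
DP table:
           a    a    a    e
      0    0    0    0    0
  c   0    0    0    0    0
  d   0    0    0    0    0
  e   0    0    0    0    1
  a   0    1    1    1    1
  c   0    1    1    1    1
LCS length = dp[5][4] = 1

1


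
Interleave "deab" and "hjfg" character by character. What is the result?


Interleaving "deab" and "hjfg":
  Position 0: 'd' from first, 'h' from second => "dh"
  Position 1: 'e' from first, 'j' from second => "ej"
  Position 2: 'a' from first, 'f' from second => "af"
  Position 3: 'b' from first, 'g' from second => "bg"
Result: dhejafbg

dhejafbg


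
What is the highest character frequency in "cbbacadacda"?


Input: cbbacadacda
Character counts:
  'a': 4
  'b': 2
  'c': 3
  'd': 2
Maximum frequency: 4

4


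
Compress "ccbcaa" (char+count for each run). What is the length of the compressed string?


Input: ccbcaa
Runs:
  'c' x 2 => "c2"
  'b' x 1 => "b1"
  'c' x 1 => "c1"
  'a' x 2 => "a2"
Compressed: "c2b1c1a2"
Compressed length: 8

8


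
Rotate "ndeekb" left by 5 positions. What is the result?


Input: "ndeekb", rotate left by 5
First 5 characters: "ndeek"
Remaining characters: "b"
Concatenate remaining + first: "b" + "ndeek" = "bndeek"

bndeek


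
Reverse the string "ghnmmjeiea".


Input: ghnmmjeiea
Reading characters right to left:
  Position 9: 'a'
  Position 8: 'e'
  Position 7: 'i'
  Position 6: 'e'
  Position 5: 'j'
  Position 4: 'm'
  Position 3: 'm'
  Position 2: 'n'
  Position 1: 'h'
  Position 0: 'g'
Reversed: aeiejmmnhg

aeiejmmnhg


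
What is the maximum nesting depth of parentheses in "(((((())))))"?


Input: "(((((())))))"
Tracking depth:
  Position 0 '(': depth becomes 1
  Position 1 '(': depth becomes 2
  Position 2 '(': depth becomes 3
  Position 3 '(': depth becomes 4
  Position 4 '(': depth becomes 5
  Position 5 '(': depth becomes 6
  Position 6 ')': depth becomes 5
  Position 7 ')': depth becomes 4
  Position 8 ')': depth becomes 3
  Position 9 ')': depth becomes 2
  Position 10 ')': depth becomes 1
  Position 11 ')': depth becomes 0
Maximum depth reached: 6

6


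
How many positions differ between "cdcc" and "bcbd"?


Comparing "cdcc" and "bcbd" position by position:
  Position 0: 'c' vs 'b' => DIFFER
  Position 1: 'd' vs 'c' => DIFFER
  Position 2: 'c' vs 'b' => DIFFER
  Position 3: 'c' vs 'd' => DIFFER
Positions that differ: 4

4


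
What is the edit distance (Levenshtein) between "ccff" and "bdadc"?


Computing edit distance: "ccff" -> "bdadc"
DP table:
           b    d    a    d    c
      0    1    2    3    4    5
  c   1    1    2    3    4    4
  c   2    2    2    3    4    4
  f   3    3    3    3    4    5
  f   4    4    4    4    4    5
Edit distance = dp[4][5] = 5

5


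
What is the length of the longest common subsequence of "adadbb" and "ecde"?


LCS of "adadbb" and "ecde"
DP table:
           e    c    d    e
      0    0    0    0    0
  a   0    0    0    0    0
  d   0    0    0    1    1
  a   0    0    0    1    1
  d   0    0    0    1    1
  b   0    0    0    1    1
  b   0    0    0    1    1
LCS length = dp[6][4] = 1

1


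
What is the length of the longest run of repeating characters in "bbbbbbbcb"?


Input: "bbbbbbbcb"
Scanning for longest run:
  Position 1 ('b'): continues run of 'b', length=2
  Position 2 ('b'): continues run of 'b', length=3
  Position 3 ('b'): continues run of 'b', length=4
  Position 4 ('b'): continues run of 'b', length=5
  Position 5 ('b'): continues run of 'b', length=6
  Position 6 ('b'): continues run of 'b', length=7
  Position 7 ('c'): new char, reset run to 1
  Position 8 ('b'): new char, reset run to 1
Longest run: 'b' with length 7

7


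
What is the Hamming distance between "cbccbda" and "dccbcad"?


Comparing "cbccbda" and "dccbcad" position by position:
  Position 0: 'c' vs 'd' => differ
  Position 1: 'b' vs 'c' => differ
  Position 2: 'c' vs 'c' => same
  Position 3: 'c' vs 'b' => differ
  Position 4: 'b' vs 'c' => differ
  Position 5: 'd' vs 'a' => differ
  Position 6: 'a' vs 'd' => differ
Total differences (Hamming distance): 6

6


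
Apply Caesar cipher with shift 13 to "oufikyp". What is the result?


Caesar cipher: shift "oufikyp" by 13
  'o' (pos 14) + 13 = pos 1 = 'b'
  'u' (pos 20) + 13 = pos 7 = 'h'
  'f' (pos 5) + 13 = pos 18 = 's'
  'i' (pos 8) + 13 = pos 21 = 'v'
  'k' (pos 10) + 13 = pos 23 = 'x'
  'y' (pos 24) + 13 = pos 11 = 'l'
  'p' (pos 15) + 13 = pos 2 = 'c'
Result: bhsvxlc

bhsvxlc


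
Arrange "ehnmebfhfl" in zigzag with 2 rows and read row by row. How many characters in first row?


Zigzag "ehnmebfhfl" into 2 rows:
Placing characters:
  'e' => row 0
  'h' => row 1
  'n' => row 0
  'm' => row 1
  'e' => row 0
  'b' => row 1
  'f' => row 0
  'h' => row 1
  'f' => row 0
  'l' => row 1
Rows:
  Row 0: "eneff"
  Row 1: "hmbhl"
First row length: 5

5


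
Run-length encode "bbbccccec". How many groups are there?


Input: bbbccccec
Scanning for consecutive runs:
  Group 1: 'b' x 3 (positions 0-2)
  Group 2: 'c' x 4 (positions 3-6)
  Group 3: 'e' x 1 (positions 7-7)
  Group 4: 'c' x 1 (positions 8-8)
Total groups: 4

4


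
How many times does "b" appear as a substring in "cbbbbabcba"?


Searching for "b" in "cbbbbabcba"
Scanning each position:
  Position 0: "c" => no
  Position 1: "b" => MATCH
  Position 2: "b" => MATCH
  Position 3: "b" => MATCH
  Position 4: "b" => MATCH
  Position 5: "a" => no
  Position 6: "b" => MATCH
  Position 7: "c" => no
  Position 8: "b" => MATCH
  Position 9: "a" => no
Total occurrences: 6

6


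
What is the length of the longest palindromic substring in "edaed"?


Input: "edaed"
Checking substrings for palindromes:
  No multi-char palindromic substrings found
Longest palindromic substring: "e" with length 1

1


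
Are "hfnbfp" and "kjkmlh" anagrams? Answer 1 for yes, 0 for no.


Strings: "hfnbfp", "kjkmlh"
Sorted first:  bffhnp
Sorted second: hjkklm
Differ at position 0: 'b' vs 'h' => not anagrams

0


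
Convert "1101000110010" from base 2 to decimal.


Input: "1101000110010" in base 2
Positional expansion:
  Digit '1' (value 1) x 2^12 = 4096
  Digit '1' (value 1) x 2^11 = 2048
  Digit '0' (value 0) x 2^10 = 0
  Digit '1' (value 1) x 2^9 = 512
  Digit '0' (value 0) x 2^8 = 0
  Digit '0' (value 0) x 2^7 = 0
  Digit '0' (value 0) x 2^6 = 0
  Digit '1' (value 1) x 2^5 = 32
  Digit '1' (value 1) x 2^4 = 16
  Digit '0' (value 0) x 2^3 = 0
  Digit '0' (value 0) x 2^2 = 0
  Digit '1' (value 1) x 2^1 = 2
  Digit '0' (value 0) x 2^0 = 0
Sum = 6706

6706


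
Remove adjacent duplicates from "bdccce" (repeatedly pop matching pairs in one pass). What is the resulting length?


Input: bdccce
Stack-based adjacent duplicate removal:
  Read 'b': push. Stack: b
  Read 'd': push. Stack: bd
  Read 'c': push. Stack: bdc
  Read 'c': matches stack top 'c' => pop. Stack: bd
  Read 'c': push. Stack: bdc
  Read 'e': push. Stack: bdce
Final stack: "bdce" (length 4)

4


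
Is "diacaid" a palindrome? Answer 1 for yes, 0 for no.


Input: diacaid
Reversed: diacaid
  Compare pos 0 ('d') with pos 6 ('d'): match
  Compare pos 1 ('i') with pos 5 ('i'): match
  Compare pos 2 ('a') with pos 4 ('a'): match
Result: palindrome

1


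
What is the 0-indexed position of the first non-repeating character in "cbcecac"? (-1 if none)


Input: cbcecac
Character frequencies:
  'a': 1
  'b': 1
  'c': 4
  'e': 1
Scanning left to right for freq == 1:
  Position 0 ('c'): freq=4, skip
  Position 1 ('b'): unique! => answer = 1

1


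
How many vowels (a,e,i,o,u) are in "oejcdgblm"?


Input: oejcdgblm
Checking each character:
  'o' at position 0: vowel (running total: 1)
  'e' at position 1: vowel (running total: 2)
  'j' at position 2: consonant
  'c' at position 3: consonant
  'd' at position 4: consonant
  'g' at position 5: consonant
  'b' at position 6: consonant
  'l' at position 7: consonant
  'm' at position 8: consonant
Total vowels: 2

2


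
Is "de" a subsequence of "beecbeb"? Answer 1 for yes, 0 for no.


Check if "de" is a subsequence of "beecbeb"
Greedy scan:
  Position 0 ('b'): no match needed
  Position 1 ('e'): no match needed
  Position 2 ('e'): no match needed
  Position 3 ('c'): no match needed
  Position 4 ('b'): no match needed
  Position 5 ('e'): no match needed
  Position 6 ('b'): no match needed
Only matched 0/2 characters => not a subsequence

0


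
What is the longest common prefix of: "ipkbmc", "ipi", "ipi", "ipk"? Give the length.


Words: ipkbmc, ipi, ipi, ipk
  Position 0: all 'i' => match
  Position 1: all 'p' => match
  Position 2: ('k', 'i', 'i', 'k') => mismatch, stop
LCP = "ip" (length 2)

2


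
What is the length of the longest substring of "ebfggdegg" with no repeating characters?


Input: "ebfggdegg"
Sliding window (track last position of each char):
  Position 0 ('e'): window [0,0] length 1 -- new best
  Position 1 ('b'): window [0,1] length 2 -- new best
  Position 2 ('f'): window [0,2] length 3 -- new best
  Position 3 ('g'): window [0,3] length 4 -- new best
  Position 4 ('g'): repeat (last at 3), move window start to 4
  Position 4 ('g'): window [4,4] length 1
  Position 5 ('d'): window [4,5] length 2
  Position 6 ('e'): window [4,6] length 3
  Position 7 ('g'): repeat (last at 4), move window start to 5
  Position 7 ('g'): window [5,7] length 3
  Position 8 ('g'): repeat (last at 7), move window start to 8
  Position 8 ('g'): window [8,8] length 1
Longest substring with no repeats: "ebfg" with length 4

4


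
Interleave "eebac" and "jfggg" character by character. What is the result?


Interleaving "eebac" and "jfggg":
  Position 0: 'e' from first, 'j' from second => "ej"
  Position 1: 'e' from first, 'f' from second => "ef"
  Position 2: 'b' from first, 'g' from second => "bg"
  Position 3: 'a' from first, 'g' from second => "ag"
  Position 4: 'c' from first, 'g' from second => "cg"
Result: ejefbgagcg

ejefbgagcg


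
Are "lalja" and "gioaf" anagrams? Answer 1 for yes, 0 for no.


Strings: "lalja", "gioaf"
Sorted first:  aajll
Sorted second: afgio
Differ at position 1: 'a' vs 'f' => not anagrams

0


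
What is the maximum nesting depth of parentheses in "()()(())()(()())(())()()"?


Input: "()()(())()(()())(())()()"
Tracking depth:
  Position 0 '(': depth becomes 1
  Position 1 ')': depth becomes 0
  Position 2 '(': depth becomes 1
  Position 3 ')': depth becomes 0
  Position 4 '(': depth becomes 1
  Position 5 '(': depth becomes 2
  Position 6 ')': depth becomes 1
  Position 7 ')': depth becomes 0
  Position 8 '(': depth becomes 1
  Position 9 ')': depth becomes 0
  Position 10 '(': depth becomes 1
  Position 11 '(': depth becomes 2
  Position 12 ')': depth becomes 1
  Position 13 '(': depth becomes 2
  Position 14 ')': depth becomes 1
  Position 15 ')': depth becomes 0
  Position 16 '(': depth becomes 1
  Position 17 '(': depth becomes 2
  Position 18 ')': depth becomes 1
  Position 19 ')': depth becomes 0
  Position 20 '(': depth becomes 1
  Position 21 ')': depth becomes 0
  Position 22 '(': depth becomes 1
  Position 23 ')': depth becomes 0
Maximum depth reached: 2

2


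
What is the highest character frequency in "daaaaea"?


Input: daaaaea
Character counts:
  'a': 5
  'd': 1
  'e': 1
Maximum frequency: 5

5


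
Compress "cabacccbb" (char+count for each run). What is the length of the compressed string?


Input: cabacccbb
Runs:
  'c' x 1 => "c1"
  'a' x 1 => "a1"
  'b' x 1 => "b1"
  'a' x 1 => "a1"
  'c' x 3 => "c3"
  'b' x 2 => "b2"
Compressed: "c1a1b1a1c3b2"
Compressed length: 12

12


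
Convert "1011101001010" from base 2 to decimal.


Input: "1011101001010" in base 2
Positional expansion:
  Digit '1' (value 1) x 2^12 = 4096
  Digit '0' (value 0) x 2^11 = 0
  Digit '1' (value 1) x 2^10 = 1024
  Digit '1' (value 1) x 2^9 = 512
  Digit '1' (value 1) x 2^8 = 256
  Digit '0' (value 0) x 2^7 = 0
  Digit '1' (value 1) x 2^6 = 64
  Digit '0' (value 0) x 2^5 = 0
  Digit '0' (value 0) x 2^4 = 0
  Digit '1' (value 1) x 2^3 = 8
  Digit '0' (value 0) x 2^2 = 0
  Digit '1' (value 1) x 2^1 = 2
  Digit '0' (value 0) x 2^0 = 0
Sum = 5962

5962


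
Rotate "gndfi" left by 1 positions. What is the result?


Input: "gndfi", rotate left by 1
First 1 characters: "g"
Remaining characters: "ndfi"
Concatenate remaining + first: "ndfi" + "g" = "ndfig"

ndfig


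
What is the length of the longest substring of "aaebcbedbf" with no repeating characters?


Input: "aaebcbedbf"
Sliding window (track last position of each char):
  Position 0 ('a'): window [0,0] length 1 -- new best
  Position 1 ('a'): repeat (last at 0), move window start to 1
  Position 1 ('a'): window [1,1] length 1
  Position 2 ('e'): window [1,2] length 2 -- new best
  Position 3 ('b'): window [1,3] length 3 -- new best
  Position 4 ('c'): window [1,4] length 4 -- new best
  Position 5 ('b'): repeat (last at 3), move window start to 4
  Position 5 ('b'): window [4,5] length 2
  Position 6 ('e'): window [4,6] length 3
  Position 7 ('d'): window [4,7] length 4
  Position 8 ('b'): repeat (last at 5), move window start to 6
  Position 8 ('b'): window [6,8] length 3
  Position 9 ('f'): window [6,9] length 4
Longest substring with no repeats: "aebc" with length 4

4


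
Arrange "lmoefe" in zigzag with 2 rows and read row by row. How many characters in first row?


Zigzag "lmoefe" into 2 rows:
Placing characters:
  'l' => row 0
  'm' => row 1
  'o' => row 0
  'e' => row 1
  'f' => row 0
  'e' => row 1
Rows:
  Row 0: "lof"
  Row 1: "mee"
First row length: 3

3


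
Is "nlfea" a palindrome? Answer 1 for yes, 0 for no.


Input: nlfea
Reversed: aefln
  Compare pos 0 ('n') with pos 4 ('a'): MISMATCH
  Compare pos 1 ('l') with pos 3 ('e'): MISMATCH
Result: not a palindrome

0


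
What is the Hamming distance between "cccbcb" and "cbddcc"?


Comparing "cccbcb" and "cbddcc" position by position:
  Position 0: 'c' vs 'c' => same
  Position 1: 'c' vs 'b' => differ
  Position 2: 'c' vs 'd' => differ
  Position 3: 'b' vs 'd' => differ
  Position 4: 'c' vs 'c' => same
  Position 5: 'b' vs 'c' => differ
Total differences (Hamming distance): 4

4


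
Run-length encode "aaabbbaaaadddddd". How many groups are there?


Input: aaabbbaaaadddddd
Scanning for consecutive runs:
  Group 1: 'a' x 3 (positions 0-2)
  Group 2: 'b' x 3 (positions 3-5)
  Group 3: 'a' x 4 (positions 6-9)
  Group 4: 'd' x 6 (positions 10-15)
Total groups: 4

4


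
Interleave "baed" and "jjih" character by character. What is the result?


Interleaving "baed" and "jjih":
  Position 0: 'b' from first, 'j' from second => "bj"
  Position 1: 'a' from first, 'j' from second => "aj"
  Position 2: 'e' from first, 'i' from second => "ei"
  Position 3: 'd' from first, 'h' from second => "dh"
Result: bjajeidh

bjajeidh


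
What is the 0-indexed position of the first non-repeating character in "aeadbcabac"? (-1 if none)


Input: aeadbcabac
Character frequencies:
  'a': 4
  'b': 2
  'c': 2
  'd': 1
  'e': 1
Scanning left to right for freq == 1:
  Position 0 ('a'): freq=4, skip
  Position 1 ('e'): unique! => answer = 1

1


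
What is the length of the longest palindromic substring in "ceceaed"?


Input: "ceceaed"
Checking substrings for palindromes:
  [0:3] "cec" (len 3) => palindrome
  [1:4] "ece" (len 3) => palindrome
  [3:6] "eae" (len 3) => palindrome
Longest palindromic substring: "cec" with length 3

3


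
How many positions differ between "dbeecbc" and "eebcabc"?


Comparing "dbeecbc" and "eebcabc" position by position:
  Position 0: 'd' vs 'e' => DIFFER
  Position 1: 'b' vs 'e' => DIFFER
  Position 2: 'e' vs 'b' => DIFFER
  Position 3: 'e' vs 'c' => DIFFER
  Position 4: 'c' vs 'a' => DIFFER
  Position 5: 'b' vs 'b' => same
  Position 6: 'c' vs 'c' => same
Positions that differ: 5

5


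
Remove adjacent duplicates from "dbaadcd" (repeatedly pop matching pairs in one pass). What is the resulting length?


Input: dbaadcd
Stack-based adjacent duplicate removal:
  Read 'd': push. Stack: d
  Read 'b': push. Stack: db
  Read 'a': push. Stack: dba
  Read 'a': matches stack top 'a' => pop. Stack: db
  Read 'd': push. Stack: dbd
  Read 'c': push. Stack: dbdc
  Read 'd': push. Stack: dbdcd
Final stack: "dbdcd" (length 5)

5


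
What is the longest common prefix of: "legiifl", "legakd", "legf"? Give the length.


Words: legiifl, legakd, legf
  Position 0: all 'l' => match
  Position 1: all 'e' => match
  Position 2: all 'g' => match
  Position 3: ('i', 'a', 'f') => mismatch, stop
LCP = "leg" (length 3)

3


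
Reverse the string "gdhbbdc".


Input: gdhbbdc
Reading characters right to left:
  Position 6: 'c'
  Position 5: 'd'
  Position 4: 'b'
  Position 3: 'b'
  Position 2: 'h'
  Position 1: 'd'
  Position 0: 'g'
Reversed: cdbbhdg

cdbbhdg


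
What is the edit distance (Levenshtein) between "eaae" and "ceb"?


Computing edit distance: "eaae" -> "ceb"
DP table:
           c    e    b
      0    1    2    3
  e   1    1    1    2
  a   2    2    2    2
  a   3    3    3    3
  e   4    4    3    4
Edit distance = dp[4][3] = 4

4


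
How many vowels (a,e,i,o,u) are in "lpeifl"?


Input: lpeifl
Checking each character:
  'l' at position 0: consonant
  'p' at position 1: consonant
  'e' at position 2: vowel (running total: 1)
  'i' at position 3: vowel (running total: 2)
  'f' at position 4: consonant
  'l' at position 5: consonant
Total vowels: 2

2


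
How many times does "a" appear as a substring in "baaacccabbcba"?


Searching for "a" in "baaacccabbcba"
Scanning each position:
  Position 0: "b" => no
  Position 1: "a" => MATCH
  Position 2: "a" => MATCH
  Position 3: "a" => MATCH
  Position 4: "c" => no
  Position 5: "c" => no
  Position 6: "c" => no
  Position 7: "a" => MATCH
  Position 8: "b" => no
  Position 9: "b" => no
  Position 10: "c" => no
  Position 11: "b" => no
  Position 12: "a" => MATCH
Total occurrences: 5

5


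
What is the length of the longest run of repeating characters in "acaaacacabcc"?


Input: "acaaacacabcc"
Scanning for longest run:
  Position 1 ('c'): new char, reset run to 1
  Position 2 ('a'): new char, reset run to 1
  Position 3 ('a'): continues run of 'a', length=2
  Position 4 ('a'): continues run of 'a', length=3
  Position 5 ('c'): new char, reset run to 1
  Position 6 ('a'): new char, reset run to 1
  Position 7 ('c'): new char, reset run to 1
  Position 8 ('a'): new char, reset run to 1
  Position 9 ('b'): new char, reset run to 1
  Position 10 ('c'): new char, reset run to 1
  Position 11 ('c'): continues run of 'c', length=2
Longest run: 'a' with length 3

3


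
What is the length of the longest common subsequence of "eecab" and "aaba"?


LCS of "eecab" and "aaba"
DP table:
           a    a    b    a
      0    0    0    0    0
  e   0    0    0    0    0
  e   0    0    0    0    0
  c   0    0    0    0    0
  a   0    1    1    1    1
  b   0    1    1    2    2
LCS length = dp[5][4] = 2

2


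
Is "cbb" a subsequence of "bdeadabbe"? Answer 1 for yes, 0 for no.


Check if "cbb" is a subsequence of "bdeadabbe"
Greedy scan:
  Position 0 ('b'): no match needed
  Position 1 ('d'): no match needed
  Position 2 ('e'): no match needed
  Position 3 ('a'): no match needed
  Position 4 ('d'): no match needed
  Position 5 ('a'): no match needed
  Position 6 ('b'): no match needed
  Position 7 ('b'): no match needed
  Position 8 ('e'): no match needed
Only matched 0/3 characters => not a subsequence

0


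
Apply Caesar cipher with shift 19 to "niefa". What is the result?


Caesar cipher: shift "niefa" by 19
  'n' (pos 13) + 19 = pos 6 = 'g'
  'i' (pos 8) + 19 = pos 1 = 'b'
  'e' (pos 4) + 19 = pos 23 = 'x'
  'f' (pos 5) + 19 = pos 24 = 'y'
  'a' (pos 0) + 19 = pos 19 = 't'
Result: gbxyt

gbxyt


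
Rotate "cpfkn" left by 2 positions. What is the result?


Input: "cpfkn", rotate left by 2
First 2 characters: "cp"
Remaining characters: "fkn"
Concatenate remaining + first: "fkn" + "cp" = "fkncp"

fkncp


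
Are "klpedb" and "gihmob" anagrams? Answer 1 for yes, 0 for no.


Strings: "klpedb", "gihmob"
Sorted first:  bdeklp
Sorted second: bghimo
Differ at position 1: 'd' vs 'g' => not anagrams

0


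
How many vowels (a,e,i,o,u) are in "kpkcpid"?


Input: kpkcpid
Checking each character:
  'k' at position 0: consonant
  'p' at position 1: consonant
  'k' at position 2: consonant
  'c' at position 3: consonant
  'p' at position 4: consonant
  'i' at position 5: vowel (running total: 1)
  'd' at position 6: consonant
Total vowels: 1

1


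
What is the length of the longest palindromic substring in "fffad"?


Input: "fffad"
Checking substrings for palindromes:
  [0:3] "fff" (len 3) => palindrome
  [0:2] "ff" (len 2) => palindrome
  [1:3] "ff" (len 2) => palindrome
Longest palindromic substring: "fff" with length 3

3


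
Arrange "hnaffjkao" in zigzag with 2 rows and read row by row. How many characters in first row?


Zigzag "hnaffjkao" into 2 rows:
Placing characters:
  'h' => row 0
  'n' => row 1
  'a' => row 0
  'f' => row 1
  'f' => row 0
  'j' => row 1
  'k' => row 0
  'a' => row 1
  'o' => row 0
Rows:
  Row 0: "hafko"
  Row 1: "nfja"
First row length: 5

5


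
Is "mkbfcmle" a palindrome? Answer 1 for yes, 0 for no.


Input: mkbfcmle
Reversed: elmcfbkm
  Compare pos 0 ('m') with pos 7 ('e'): MISMATCH
  Compare pos 1 ('k') with pos 6 ('l'): MISMATCH
  Compare pos 2 ('b') with pos 5 ('m'): MISMATCH
  Compare pos 3 ('f') with pos 4 ('c'): MISMATCH
Result: not a palindrome

0


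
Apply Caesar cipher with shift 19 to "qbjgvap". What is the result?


Caesar cipher: shift "qbjgvap" by 19
  'q' (pos 16) + 19 = pos 9 = 'j'
  'b' (pos 1) + 19 = pos 20 = 'u'
  'j' (pos 9) + 19 = pos 2 = 'c'
  'g' (pos 6) + 19 = pos 25 = 'z'
  'v' (pos 21) + 19 = pos 14 = 'o'
  'a' (pos 0) + 19 = pos 19 = 't'
  'p' (pos 15) + 19 = pos 8 = 'i'
Result: juczoti

juczoti


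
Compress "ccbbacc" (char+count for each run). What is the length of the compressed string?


Input: ccbbacc
Runs:
  'c' x 2 => "c2"
  'b' x 2 => "b2"
  'a' x 1 => "a1"
  'c' x 2 => "c2"
Compressed: "c2b2a1c2"
Compressed length: 8

8


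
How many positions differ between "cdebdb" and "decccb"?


Comparing "cdebdb" and "decccb" position by position:
  Position 0: 'c' vs 'd' => DIFFER
  Position 1: 'd' vs 'e' => DIFFER
  Position 2: 'e' vs 'c' => DIFFER
  Position 3: 'b' vs 'c' => DIFFER
  Position 4: 'd' vs 'c' => DIFFER
  Position 5: 'b' vs 'b' => same
Positions that differ: 5

5


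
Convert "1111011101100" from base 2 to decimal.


Input: "1111011101100" in base 2
Positional expansion:
  Digit '1' (value 1) x 2^12 = 4096
  Digit '1' (value 1) x 2^11 = 2048
  Digit '1' (value 1) x 2^10 = 1024
  Digit '1' (value 1) x 2^9 = 512
  Digit '0' (value 0) x 2^8 = 0
  Digit '1' (value 1) x 2^7 = 128
  Digit '1' (value 1) x 2^6 = 64
  Digit '1' (value 1) x 2^5 = 32
  Digit '0' (value 0) x 2^4 = 0
  Digit '1' (value 1) x 2^3 = 8
  Digit '1' (value 1) x 2^2 = 4
  Digit '0' (value 0) x 2^1 = 0
  Digit '0' (value 0) x 2^0 = 0
Sum = 7916

7916


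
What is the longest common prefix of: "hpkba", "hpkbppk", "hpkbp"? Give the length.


Words: hpkba, hpkbppk, hpkbp
  Position 0: all 'h' => match
  Position 1: all 'p' => match
  Position 2: all 'k' => match
  Position 3: all 'b' => match
  Position 4: ('a', 'p', 'p') => mismatch, stop
LCP = "hpkb" (length 4)

4


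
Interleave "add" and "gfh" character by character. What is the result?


Interleaving "add" and "gfh":
  Position 0: 'a' from first, 'g' from second => "ag"
  Position 1: 'd' from first, 'f' from second => "df"
  Position 2: 'd' from first, 'h' from second => "dh"
Result: agdfdh

agdfdh


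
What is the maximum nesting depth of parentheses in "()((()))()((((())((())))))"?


Input: "()((()))()((((())((())))))"
Tracking depth:
  Position 0 '(': depth becomes 1
  Position 1 ')': depth becomes 0
  Position 2 '(': depth becomes 1
  Position 3 '(': depth becomes 2
  Position 4 '(': depth becomes 3
  Position 5 ')': depth becomes 2
  Position 6 ')': depth becomes 1
  Position 7 ')': depth becomes 0
  Position 8 '(': depth becomes 1
  Position 9 ')': depth becomes 0
  Position 10 '(': depth becomes 1
  Position 11 '(': depth becomes 2
  Position 12 '(': depth becomes 3
  Position 13 '(': depth becomes 4
  Position 14 '(': depth becomes 5
  Position 15 ')': depth becomes 4
  Position 16 ')': depth becomes 3
  Position 17 '(': depth becomes 4
  Position 18 '(': depth becomes 5
  Position 19 '(': depth becomes 6
  Position 20 ')': depth becomes 5
  Position 21 ')': depth becomes 4
  Position 22 ')': depth becomes 3
  Position 23 ')': depth becomes 2
  Position 24 ')': depth becomes 1
  Position 25 ')': depth becomes 0
Maximum depth reached: 6

6


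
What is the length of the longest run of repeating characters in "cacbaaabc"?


Input: "cacbaaabc"
Scanning for longest run:
  Position 1 ('a'): new char, reset run to 1
  Position 2 ('c'): new char, reset run to 1
  Position 3 ('b'): new char, reset run to 1
  Position 4 ('a'): new char, reset run to 1
  Position 5 ('a'): continues run of 'a', length=2
  Position 6 ('a'): continues run of 'a', length=3
  Position 7 ('b'): new char, reset run to 1
  Position 8 ('c'): new char, reset run to 1
Longest run: 'a' with length 3

3


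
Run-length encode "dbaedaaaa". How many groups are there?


Input: dbaedaaaa
Scanning for consecutive runs:
  Group 1: 'd' x 1 (positions 0-0)
  Group 2: 'b' x 1 (positions 1-1)
  Group 3: 'a' x 1 (positions 2-2)
  Group 4: 'e' x 1 (positions 3-3)
  Group 5: 'd' x 1 (positions 4-4)
  Group 6: 'a' x 4 (positions 5-8)
Total groups: 6

6
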